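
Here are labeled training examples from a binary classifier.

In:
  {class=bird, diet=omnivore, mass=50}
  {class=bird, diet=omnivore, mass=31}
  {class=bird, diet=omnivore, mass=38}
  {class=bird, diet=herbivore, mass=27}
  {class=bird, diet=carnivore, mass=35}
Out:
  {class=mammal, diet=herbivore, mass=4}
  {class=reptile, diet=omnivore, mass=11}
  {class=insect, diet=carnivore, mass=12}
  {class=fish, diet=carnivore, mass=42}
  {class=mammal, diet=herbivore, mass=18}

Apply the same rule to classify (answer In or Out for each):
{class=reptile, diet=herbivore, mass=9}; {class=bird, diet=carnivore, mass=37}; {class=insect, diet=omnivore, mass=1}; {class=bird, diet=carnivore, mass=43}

Out, In, Out, In

Checking candidate rules against both groups, what survives is: class is bird.
Out: {class=reptile, diet=herbivore, mass=9}, since class is reptile.
In: {class=bird, diet=carnivore, mass=37}, since class is bird.
Out: {class=insect, diet=omnivore, mass=1}, since class is insect.
In: {class=bird, diet=carnivore, mass=43}, since class is bird.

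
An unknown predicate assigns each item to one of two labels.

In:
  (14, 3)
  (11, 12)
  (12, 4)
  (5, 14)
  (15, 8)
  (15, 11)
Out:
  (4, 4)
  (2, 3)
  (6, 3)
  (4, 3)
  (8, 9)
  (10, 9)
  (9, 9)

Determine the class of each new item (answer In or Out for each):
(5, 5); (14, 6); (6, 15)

A rule that fits every label: max ≥ 11 — true of each 'In' example, false of each 'Out' one.
(5, 5): Out (max 5). (14, 6): In (max 14). (6, 15): In (max 15).

Out, In, In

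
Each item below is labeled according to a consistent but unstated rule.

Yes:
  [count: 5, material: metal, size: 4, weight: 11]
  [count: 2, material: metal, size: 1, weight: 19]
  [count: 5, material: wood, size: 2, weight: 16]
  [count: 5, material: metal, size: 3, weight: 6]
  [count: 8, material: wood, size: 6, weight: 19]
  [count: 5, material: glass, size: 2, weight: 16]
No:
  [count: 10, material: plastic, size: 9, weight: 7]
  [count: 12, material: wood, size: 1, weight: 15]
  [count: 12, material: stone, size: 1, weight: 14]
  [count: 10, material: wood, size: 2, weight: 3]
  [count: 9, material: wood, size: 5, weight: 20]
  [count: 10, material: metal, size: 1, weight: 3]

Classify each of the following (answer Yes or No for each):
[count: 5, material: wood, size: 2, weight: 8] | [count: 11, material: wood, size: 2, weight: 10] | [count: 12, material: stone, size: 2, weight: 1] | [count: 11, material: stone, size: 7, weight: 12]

The common property of the 'Yes' items is: count ≤ 8. No 'No' item has it.
[count: 5, material: wood, size: 2, weight: 8]: count = 5 — qualifies, so Yes.
[count: 11, material: wood, size: 2, weight: 10]: count = 11 — lacks this property, so No.
[count: 12, material: stone, size: 2, weight: 1]: count = 12 — lacks this property, so No.
[count: 11, material: stone, size: 7, weight: 12]: count = 11 — lacks this property, so No.

Yes, No, No, No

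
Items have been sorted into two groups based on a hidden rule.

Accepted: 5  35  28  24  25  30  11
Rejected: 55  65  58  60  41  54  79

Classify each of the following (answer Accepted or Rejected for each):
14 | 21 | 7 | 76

Accepted, Accepted, Accepted, Rejected

One predicate separates the groups cleanly: at most 35.
14: Accepted (14 ≤ 35).
21: Accepted (21 ≤ 35).
7: Accepted (7 ≤ 35).
76: Rejected (76 > 35).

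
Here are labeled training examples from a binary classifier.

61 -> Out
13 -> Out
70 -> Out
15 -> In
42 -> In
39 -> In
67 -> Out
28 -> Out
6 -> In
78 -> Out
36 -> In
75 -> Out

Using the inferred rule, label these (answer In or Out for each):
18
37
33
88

Rule: multiple of 3 AND at most 42. This holds for each 'In' example and fails for each 'Out' one.
18: In (18 = 3·6, 18 ≤ 42).
37: Out (37 = 3·12 + 1, 37 ≤ 42).
33: In (33 = 3·11, 33 ≤ 42).
88: Out (88 = 3·29 + 1, 88 > 42).

In, Out, In, Out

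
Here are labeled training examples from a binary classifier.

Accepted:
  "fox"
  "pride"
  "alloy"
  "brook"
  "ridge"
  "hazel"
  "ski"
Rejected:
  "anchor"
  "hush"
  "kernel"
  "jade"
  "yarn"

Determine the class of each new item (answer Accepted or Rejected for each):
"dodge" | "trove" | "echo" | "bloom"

Accepted, Accepted, Rejected, Accepted

Checking candidate rules against both groups, what survives is: odd length.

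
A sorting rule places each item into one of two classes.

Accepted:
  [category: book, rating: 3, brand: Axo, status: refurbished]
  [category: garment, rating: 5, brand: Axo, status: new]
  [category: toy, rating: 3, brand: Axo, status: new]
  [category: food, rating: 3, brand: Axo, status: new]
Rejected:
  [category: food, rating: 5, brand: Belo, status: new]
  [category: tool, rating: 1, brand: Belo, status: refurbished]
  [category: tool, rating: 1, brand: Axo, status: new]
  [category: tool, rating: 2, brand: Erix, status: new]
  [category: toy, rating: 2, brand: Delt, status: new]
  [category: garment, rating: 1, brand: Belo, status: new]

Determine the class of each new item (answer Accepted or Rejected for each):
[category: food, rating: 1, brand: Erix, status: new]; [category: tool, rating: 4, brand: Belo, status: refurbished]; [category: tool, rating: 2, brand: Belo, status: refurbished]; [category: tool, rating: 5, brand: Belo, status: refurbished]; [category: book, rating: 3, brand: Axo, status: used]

Rejected, Rejected, Rejected, Rejected, Accepted

The classifier is using: brand is Axo AND rating ≥ 2.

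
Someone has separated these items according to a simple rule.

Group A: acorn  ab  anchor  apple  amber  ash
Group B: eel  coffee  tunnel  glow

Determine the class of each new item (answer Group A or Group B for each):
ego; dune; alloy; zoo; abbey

Group B, Group B, Group A, Group B, Group A

The simplest hypothesis consistent with all the labels is: contains 'a'.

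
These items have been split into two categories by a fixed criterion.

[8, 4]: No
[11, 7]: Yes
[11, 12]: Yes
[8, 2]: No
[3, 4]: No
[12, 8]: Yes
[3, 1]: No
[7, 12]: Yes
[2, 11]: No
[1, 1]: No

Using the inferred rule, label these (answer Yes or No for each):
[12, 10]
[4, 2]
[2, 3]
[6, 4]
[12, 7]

Yes, No, No, No, Yes

The classifier is using: sum ≥ 18.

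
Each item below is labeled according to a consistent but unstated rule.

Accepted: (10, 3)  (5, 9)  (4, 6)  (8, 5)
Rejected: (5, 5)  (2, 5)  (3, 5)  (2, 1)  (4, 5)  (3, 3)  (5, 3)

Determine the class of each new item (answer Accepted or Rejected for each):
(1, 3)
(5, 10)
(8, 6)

Rejected, Accepted, Accepted

A rule that fits every label: max ≥ 6 — true of each 'Accepted' example, false of each 'Rejected' one.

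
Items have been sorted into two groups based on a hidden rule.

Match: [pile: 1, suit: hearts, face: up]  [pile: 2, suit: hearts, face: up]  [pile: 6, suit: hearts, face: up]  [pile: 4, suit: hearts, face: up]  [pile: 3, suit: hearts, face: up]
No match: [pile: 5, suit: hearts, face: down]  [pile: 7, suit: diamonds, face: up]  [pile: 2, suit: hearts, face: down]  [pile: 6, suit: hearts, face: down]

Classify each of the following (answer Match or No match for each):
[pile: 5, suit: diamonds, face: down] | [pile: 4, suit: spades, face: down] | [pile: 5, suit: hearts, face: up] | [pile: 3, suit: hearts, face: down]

The simplest hypothesis consistent with all the labels is: suit is hearts AND face is up.
[pile: 5, suit: diamonds, face: down]: No match (suit is diamonds, face is down). [pile: 4, suit: spades, face: down]: No match (suit is spades, face is down). [pile: 5, suit: hearts, face: up]: Match (suit is hearts, face is up). [pile: 3, suit: hearts, face: down]: No match (suit is hearts, face is down).

No match, No match, Match, No match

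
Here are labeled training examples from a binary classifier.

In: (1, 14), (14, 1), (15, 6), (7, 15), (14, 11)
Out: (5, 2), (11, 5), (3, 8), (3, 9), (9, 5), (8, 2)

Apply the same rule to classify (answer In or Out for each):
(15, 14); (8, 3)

In, Out

The common property of the 'In' items is: max ≥ 14. No 'Out' item has it.
(15, 14) → max 15 → In.
(8, 3) → max 8 → Out.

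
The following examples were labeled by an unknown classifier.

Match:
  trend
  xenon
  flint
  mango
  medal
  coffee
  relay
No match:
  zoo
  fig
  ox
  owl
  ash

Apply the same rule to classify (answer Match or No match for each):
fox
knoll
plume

No match, Match, Match

All 'Match' examples share one property — length ≥ 5 — and every 'No match' example lacks it.
fox: length 3, does not fit → No match.
knoll: length 5, has this property → Match.
plume: length 5, has this property → Match.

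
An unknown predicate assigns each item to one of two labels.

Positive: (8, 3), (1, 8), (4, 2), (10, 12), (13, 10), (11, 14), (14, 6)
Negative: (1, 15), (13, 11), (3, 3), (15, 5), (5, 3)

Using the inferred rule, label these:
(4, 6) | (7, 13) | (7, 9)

Positive, Negative, Negative

The simplest hypothesis consistent with all the labels is: product is even.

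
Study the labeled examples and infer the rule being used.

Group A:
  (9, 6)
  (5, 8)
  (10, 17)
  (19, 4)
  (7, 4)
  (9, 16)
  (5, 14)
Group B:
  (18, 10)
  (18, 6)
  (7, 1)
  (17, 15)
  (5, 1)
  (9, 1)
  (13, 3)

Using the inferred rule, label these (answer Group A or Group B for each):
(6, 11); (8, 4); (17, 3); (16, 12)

Group A, Group B, Group B, Group B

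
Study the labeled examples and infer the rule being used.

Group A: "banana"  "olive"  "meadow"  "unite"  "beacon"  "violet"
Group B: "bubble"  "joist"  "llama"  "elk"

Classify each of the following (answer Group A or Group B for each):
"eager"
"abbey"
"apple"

Group A, Group B, Group B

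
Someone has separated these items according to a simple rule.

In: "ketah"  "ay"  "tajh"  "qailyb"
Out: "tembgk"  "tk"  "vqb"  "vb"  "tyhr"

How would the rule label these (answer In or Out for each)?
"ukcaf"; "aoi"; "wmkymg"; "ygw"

In, In, Out, Out

One predicate separates the groups cleanly: contains 'a'.
"ukcaf": has 'a', matches → In.
"aoi": has 'a', matches → In.
"wmkymg": no 'a', does not fit → Out.
"ygw": no 'a', does not fit → Out.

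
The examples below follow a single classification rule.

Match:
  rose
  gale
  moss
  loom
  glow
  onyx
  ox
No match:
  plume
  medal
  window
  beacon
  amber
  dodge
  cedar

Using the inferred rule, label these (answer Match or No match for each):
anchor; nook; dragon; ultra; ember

The pattern is that an item is 'Match' exactly when: length ≤ 4.
No match: anchor, since length 6. Match: nook, since length 4. No match: dragon, since length 6. No match: ultra, since length 5. No match: ember, since length 5.

No match, Match, No match, No match, No match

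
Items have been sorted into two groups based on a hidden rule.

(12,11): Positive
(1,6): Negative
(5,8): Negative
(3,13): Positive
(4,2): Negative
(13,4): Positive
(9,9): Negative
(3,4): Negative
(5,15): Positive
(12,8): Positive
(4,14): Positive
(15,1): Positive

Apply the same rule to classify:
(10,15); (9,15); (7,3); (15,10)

Positive, Positive, Negative, Positive

A rule that fits every label: max ≥ 11 — true of each 'Positive' example, false of each 'Negative' one.
(10,15) — max 15, hence Positive. (9,15) — max 15, hence Positive. (7,3) — max 7, hence Negative. (15,10) — max 15, hence Positive.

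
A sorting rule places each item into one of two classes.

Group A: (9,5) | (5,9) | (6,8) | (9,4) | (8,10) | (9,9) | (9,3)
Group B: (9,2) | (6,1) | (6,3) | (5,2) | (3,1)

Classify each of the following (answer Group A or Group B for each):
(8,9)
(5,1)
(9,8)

Every 'Group A' example satisfies: sum ≥ 12. None of the 'Group B' examples do.

Group A, Group B, Group A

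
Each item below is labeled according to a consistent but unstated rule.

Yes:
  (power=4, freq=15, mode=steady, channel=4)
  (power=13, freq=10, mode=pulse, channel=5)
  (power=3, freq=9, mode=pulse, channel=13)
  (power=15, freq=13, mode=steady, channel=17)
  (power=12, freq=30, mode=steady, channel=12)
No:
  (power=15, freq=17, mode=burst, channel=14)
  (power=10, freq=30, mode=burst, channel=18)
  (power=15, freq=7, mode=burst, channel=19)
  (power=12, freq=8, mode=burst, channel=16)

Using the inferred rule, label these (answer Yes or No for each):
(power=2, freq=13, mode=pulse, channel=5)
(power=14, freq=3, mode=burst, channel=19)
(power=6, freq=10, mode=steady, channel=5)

Every 'Yes' example satisfies: mode is not burst. None of the 'No' examples do.

Yes, No, Yes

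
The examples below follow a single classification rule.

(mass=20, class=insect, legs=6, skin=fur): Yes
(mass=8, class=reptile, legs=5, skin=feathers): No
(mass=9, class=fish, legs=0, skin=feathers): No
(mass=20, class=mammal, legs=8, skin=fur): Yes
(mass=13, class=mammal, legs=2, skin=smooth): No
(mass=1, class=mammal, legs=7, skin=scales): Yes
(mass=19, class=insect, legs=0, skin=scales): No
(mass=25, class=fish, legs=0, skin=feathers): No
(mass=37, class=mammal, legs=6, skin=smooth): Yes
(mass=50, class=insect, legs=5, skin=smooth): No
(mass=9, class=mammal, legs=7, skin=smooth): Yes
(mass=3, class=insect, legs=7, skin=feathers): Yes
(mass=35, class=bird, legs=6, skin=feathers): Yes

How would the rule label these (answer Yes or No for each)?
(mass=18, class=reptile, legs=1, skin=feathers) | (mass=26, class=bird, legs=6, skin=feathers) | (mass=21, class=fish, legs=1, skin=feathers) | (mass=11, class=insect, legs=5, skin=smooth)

No, Yes, No, No

The common property of the 'Yes' items is: legs ≥ 6. No 'No' item has it.
(mass=18, class=reptile, legs=1, skin=feathers): legs = 1, fails the rule → No. (mass=26, class=bird, legs=6, skin=feathers): legs = 6, fits → Yes. (mass=21, class=fish, legs=1, skin=feathers): legs = 1, fails the rule → No. (mass=11, class=insect, legs=5, skin=smooth): legs = 5, fails the rule → No.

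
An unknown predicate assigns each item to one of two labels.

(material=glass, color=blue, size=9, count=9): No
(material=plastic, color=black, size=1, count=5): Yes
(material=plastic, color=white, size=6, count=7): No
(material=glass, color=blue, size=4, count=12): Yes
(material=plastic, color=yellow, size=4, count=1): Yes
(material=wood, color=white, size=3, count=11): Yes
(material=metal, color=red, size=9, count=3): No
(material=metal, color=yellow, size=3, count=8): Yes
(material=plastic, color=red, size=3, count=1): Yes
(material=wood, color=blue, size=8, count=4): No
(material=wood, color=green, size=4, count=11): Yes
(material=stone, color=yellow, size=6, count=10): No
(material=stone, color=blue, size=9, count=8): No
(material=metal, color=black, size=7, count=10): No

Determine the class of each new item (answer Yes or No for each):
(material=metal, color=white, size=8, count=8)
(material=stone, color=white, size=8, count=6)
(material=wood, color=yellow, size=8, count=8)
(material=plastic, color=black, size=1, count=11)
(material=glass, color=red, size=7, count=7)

A rule that fits every label: size ≤ 4 — true of each 'Yes' example, false of each 'No' one.
(material=metal, color=white, size=8, count=8) → size = 8 → No.
(material=stone, color=white, size=8, count=6) → size = 8 → No.
(material=wood, color=yellow, size=8, count=8) → size = 8 → No.
(material=plastic, color=black, size=1, count=11) → size = 1 → Yes.
(material=glass, color=red, size=7, count=7) → size = 7 → No.

No, No, No, Yes, No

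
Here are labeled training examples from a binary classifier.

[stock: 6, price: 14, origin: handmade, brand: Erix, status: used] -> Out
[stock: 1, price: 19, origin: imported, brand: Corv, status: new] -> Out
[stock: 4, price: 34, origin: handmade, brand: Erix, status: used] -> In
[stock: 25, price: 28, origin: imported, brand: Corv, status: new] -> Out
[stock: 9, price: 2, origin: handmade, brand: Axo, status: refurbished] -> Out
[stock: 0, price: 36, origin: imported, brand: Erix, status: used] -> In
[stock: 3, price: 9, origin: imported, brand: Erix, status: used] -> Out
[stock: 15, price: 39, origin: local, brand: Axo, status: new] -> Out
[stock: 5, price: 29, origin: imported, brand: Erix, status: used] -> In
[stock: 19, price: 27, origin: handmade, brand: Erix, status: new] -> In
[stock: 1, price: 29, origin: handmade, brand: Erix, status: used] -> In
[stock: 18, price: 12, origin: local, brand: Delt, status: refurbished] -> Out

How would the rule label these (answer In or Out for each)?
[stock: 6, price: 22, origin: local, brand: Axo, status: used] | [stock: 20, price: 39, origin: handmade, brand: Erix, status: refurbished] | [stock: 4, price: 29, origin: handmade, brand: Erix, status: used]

Every 'In' example satisfies: brand is Erix AND price ≥ 19. None of the 'Out' examples do.
[stock: 6, price: 22, origin: local, brand: Axo, status: used]: brand is Axo, price = 22 — does not satisfy this, so Out.
[stock: 20, price: 39, origin: handmade, brand: Erix, status: refurbished]: brand is Erix, price = 39 — qualifies, so In.
[stock: 4, price: 29, origin: handmade, brand: Erix, status: used]: brand is Erix, price = 29 — qualifies, so In.

Out, In, In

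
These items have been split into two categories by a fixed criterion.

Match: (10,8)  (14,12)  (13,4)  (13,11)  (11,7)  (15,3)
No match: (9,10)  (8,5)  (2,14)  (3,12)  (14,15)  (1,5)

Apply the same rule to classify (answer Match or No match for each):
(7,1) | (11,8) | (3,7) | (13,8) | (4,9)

No match, Match, No match, Match, No match

Rule: first > second AND sum ≥ 15. This holds for each 'Match' example and fails for each 'No match' one.
No match: (7,1), since 7 > 1, 7+1 = 8.
Match: (11,8), since 11 > 8, 11+8 = 19.
No match: (3,7), since 3 < 7, 3+7 = 10.
Match: (13,8), since 13 > 8, 13+8 = 21.
No match: (4,9), since 4 < 9, 4+9 = 13.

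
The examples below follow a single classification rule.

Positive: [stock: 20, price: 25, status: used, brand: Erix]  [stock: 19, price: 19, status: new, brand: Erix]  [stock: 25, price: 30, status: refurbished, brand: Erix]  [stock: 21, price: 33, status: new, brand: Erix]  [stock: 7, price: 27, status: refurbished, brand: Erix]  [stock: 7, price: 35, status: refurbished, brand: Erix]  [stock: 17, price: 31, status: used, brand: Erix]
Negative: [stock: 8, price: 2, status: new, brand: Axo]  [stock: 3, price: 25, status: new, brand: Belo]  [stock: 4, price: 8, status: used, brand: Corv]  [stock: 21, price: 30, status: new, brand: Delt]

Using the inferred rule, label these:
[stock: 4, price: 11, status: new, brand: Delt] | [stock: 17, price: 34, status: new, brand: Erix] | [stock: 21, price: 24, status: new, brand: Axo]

Negative, Positive, Negative

Comparing the two groups points to one rule — brand is Erix.
[stock: 4, price: 11, status: new, brand: Delt] → brand is Delt → Negative. [stock: 17, price: 34, status: new, brand: Erix] → brand is Erix → Positive. [stock: 21, price: 24, status: new, brand: Axo] → brand is Axo → Negative.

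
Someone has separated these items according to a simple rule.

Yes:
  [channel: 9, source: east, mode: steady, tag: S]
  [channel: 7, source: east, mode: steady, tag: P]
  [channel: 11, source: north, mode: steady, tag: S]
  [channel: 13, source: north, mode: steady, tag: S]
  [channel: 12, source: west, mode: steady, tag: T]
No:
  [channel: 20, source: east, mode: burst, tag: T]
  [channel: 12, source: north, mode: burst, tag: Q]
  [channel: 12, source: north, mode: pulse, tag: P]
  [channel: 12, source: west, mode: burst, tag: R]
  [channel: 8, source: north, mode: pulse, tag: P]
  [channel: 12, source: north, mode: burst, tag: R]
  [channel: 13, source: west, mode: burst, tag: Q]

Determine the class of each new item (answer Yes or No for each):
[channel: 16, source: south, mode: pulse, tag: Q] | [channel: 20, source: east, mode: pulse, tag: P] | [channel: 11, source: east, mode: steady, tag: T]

All 'Yes' examples share one property — mode is steady — and every 'No' example lacks it.
No: [channel: 16, source: south, mode: pulse, tag: Q], since mode is pulse.
No: [channel: 20, source: east, mode: pulse, tag: P], since mode is pulse.
Yes: [channel: 11, source: east, mode: steady, tag: T], since mode is steady.

No, No, Yes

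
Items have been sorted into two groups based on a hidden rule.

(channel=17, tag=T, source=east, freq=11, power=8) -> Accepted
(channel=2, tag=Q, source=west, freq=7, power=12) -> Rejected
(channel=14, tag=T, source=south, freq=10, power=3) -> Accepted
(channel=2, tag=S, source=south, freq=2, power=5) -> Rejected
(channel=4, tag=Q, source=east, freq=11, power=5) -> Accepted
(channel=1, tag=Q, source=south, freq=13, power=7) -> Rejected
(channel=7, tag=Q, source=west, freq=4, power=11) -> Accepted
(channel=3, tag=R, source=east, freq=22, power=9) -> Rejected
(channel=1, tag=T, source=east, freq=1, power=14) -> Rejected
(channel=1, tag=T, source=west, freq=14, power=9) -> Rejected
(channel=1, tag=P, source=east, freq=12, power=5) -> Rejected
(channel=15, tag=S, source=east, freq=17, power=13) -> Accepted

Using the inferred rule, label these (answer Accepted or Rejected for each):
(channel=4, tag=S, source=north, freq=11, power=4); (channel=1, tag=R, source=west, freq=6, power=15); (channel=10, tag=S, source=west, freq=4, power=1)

Accepted, Rejected, Accepted

Rule: channel ≥ 4. This holds for each 'Accepted' example and fails for each 'Rejected' one.
(channel=4, tag=S, source=north, freq=11, power=4): Accepted (channel = 4).
(channel=1, tag=R, source=west, freq=6, power=15): Rejected (channel = 1).
(channel=10, tag=S, source=west, freq=4, power=1): Accepted (channel = 10).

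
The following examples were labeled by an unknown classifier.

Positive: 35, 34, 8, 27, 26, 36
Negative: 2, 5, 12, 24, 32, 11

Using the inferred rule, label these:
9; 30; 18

Positive, Negative, Positive

The classifier is using: digit sum ≥ 7.
9: Positive (digit sum 9). 30: Negative (digit sum 3+0 = 3). 18: Positive (digit sum 1+8 = 9).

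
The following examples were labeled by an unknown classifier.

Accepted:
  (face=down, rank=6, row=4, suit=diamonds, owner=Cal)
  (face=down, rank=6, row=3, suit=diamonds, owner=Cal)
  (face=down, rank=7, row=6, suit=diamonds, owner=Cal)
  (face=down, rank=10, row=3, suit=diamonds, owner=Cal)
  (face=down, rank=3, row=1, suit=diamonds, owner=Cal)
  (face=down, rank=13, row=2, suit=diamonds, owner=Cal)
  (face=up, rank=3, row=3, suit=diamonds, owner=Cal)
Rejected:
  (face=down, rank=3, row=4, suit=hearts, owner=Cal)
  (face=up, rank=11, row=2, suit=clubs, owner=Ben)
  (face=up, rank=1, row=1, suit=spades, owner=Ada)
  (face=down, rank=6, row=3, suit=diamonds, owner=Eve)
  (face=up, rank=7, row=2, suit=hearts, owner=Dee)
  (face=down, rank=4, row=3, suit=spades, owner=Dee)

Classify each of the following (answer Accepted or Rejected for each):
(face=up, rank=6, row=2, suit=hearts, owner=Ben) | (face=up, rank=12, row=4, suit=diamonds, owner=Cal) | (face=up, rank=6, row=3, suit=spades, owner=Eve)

The simplest hypothesis consistent with all the labels is: suit is diamonds AND owner is Cal.
(face=up, rank=6, row=2, suit=hearts, owner=Ben): suit is hearts, owner is Ben, doesn't match → Rejected. (face=up, rank=12, row=4, suit=diamonds, owner=Cal): suit is diamonds, owner is Cal, meets the rule → Accepted. (face=up, rank=6, row=3, suit=spades, owner=Eve): suit is spades, owner is Eve, doesn't match → Rejected.

Rejected, Accepted, Rejected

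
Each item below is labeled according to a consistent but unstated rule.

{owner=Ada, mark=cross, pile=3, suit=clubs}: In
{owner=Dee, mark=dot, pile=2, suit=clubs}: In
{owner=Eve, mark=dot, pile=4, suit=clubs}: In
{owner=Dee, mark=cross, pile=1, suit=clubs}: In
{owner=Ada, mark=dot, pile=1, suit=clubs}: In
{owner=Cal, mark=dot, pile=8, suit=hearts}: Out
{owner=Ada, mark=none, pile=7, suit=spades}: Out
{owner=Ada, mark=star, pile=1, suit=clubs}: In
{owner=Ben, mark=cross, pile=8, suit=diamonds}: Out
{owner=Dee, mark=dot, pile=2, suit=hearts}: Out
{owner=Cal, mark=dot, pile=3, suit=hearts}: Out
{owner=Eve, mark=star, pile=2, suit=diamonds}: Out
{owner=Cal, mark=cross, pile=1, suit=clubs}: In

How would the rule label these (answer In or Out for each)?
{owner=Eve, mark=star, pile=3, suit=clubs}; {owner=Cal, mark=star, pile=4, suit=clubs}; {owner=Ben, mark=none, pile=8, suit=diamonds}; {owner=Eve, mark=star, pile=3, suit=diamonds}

In, In, Out, Out

Looking at the examples, the only property every 'In' case has and every 'Out' case lacks is: suit is clubs.
{owner=Eve, mark=star, pile=3, suit=clubs}: suit is clubs, passes → In.
{owner=Cal, mark=star, pile=4, suit=clubs}: suit is clubs, passes → In.
{owner=Ben, mark=none, pile=8, suit=diamonds}: suit is diamonds, does not pass → Out.
{owner=Eve, mark=star, pile=3, suit=diamonds}: suit is diamonds, does not pass → Out.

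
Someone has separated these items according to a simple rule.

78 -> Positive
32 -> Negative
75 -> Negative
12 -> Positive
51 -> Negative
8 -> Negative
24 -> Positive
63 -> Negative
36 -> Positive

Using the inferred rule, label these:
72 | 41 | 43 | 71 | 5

Rule: multiple of 6. This holds for each 'Positive' example and fails for each 'Negative' one.
72: 72 = 6·12 — meets the rule, so Positive. 41: 41 = 6·6 + 5 — does not satisfy this, so Negative. 43: 43 = 6·7 + 1 — does not satisfy this, so Negative. 71: 71 = 6·11 + 5 — does not satisfy this, so Negative. 5: 5 = 6·0 + 5 — does not satisfy this, so Negative.

Positive, Negative, Negative, Negative, Negative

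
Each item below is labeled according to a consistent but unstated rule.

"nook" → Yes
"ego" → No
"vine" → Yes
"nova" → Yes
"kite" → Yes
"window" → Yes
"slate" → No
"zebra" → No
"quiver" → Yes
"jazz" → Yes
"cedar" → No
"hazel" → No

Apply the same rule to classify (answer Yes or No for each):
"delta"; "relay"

No, No

Comparing the two groups points to one rule — even length.
"delta" — length 5, hence No.
"relay" — length 5, hence No.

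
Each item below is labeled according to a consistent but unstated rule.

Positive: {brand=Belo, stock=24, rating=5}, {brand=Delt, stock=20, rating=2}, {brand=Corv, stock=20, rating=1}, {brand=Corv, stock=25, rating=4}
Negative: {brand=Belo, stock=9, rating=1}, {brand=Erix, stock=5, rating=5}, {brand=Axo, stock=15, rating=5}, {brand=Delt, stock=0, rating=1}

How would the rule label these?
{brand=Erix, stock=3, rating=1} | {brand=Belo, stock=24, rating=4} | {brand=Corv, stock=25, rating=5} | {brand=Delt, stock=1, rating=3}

Negative, Positive, Positive, Negative

One predicate separates the groups cleanly: stock ≥ 20.
{brand=Erix, stock=3, rating=1}: stock = 3, fails the rule → Negative. {brand=Belo, stock=24, rating=4}: stock = 24, satisfies this → Positive. {brand=Corv, stock=25, rating=5}: stock = 25, satisfies this → Positive. {brand=Delt, stock=1, rating=3}: stock = 1, fails the rule → Negative.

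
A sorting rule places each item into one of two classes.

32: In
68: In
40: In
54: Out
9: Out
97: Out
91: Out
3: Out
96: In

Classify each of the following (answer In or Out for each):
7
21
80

Out, Out, In

All 'In' examples share one property — multiple of 4 — and every 'Out' example lacks it.
7: 7 = 4·1 + 3, doesn't match → Out.
21: 21 = 4·5 + 1, doesn't match → Out.
80: 80 = 4·20, checks out → In.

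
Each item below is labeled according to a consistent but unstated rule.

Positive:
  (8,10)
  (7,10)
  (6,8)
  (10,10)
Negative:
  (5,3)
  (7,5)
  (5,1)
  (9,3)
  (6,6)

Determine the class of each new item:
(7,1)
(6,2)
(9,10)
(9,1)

Negative, Negative, Positive, Negative

All 'Positive' examples share one property — sum ≥ 14 — and every 'Negative' example lacks it.
(7,1): 7+1 = 8, doesn't qualify → Negative. (6,2): 6+2 = 8, doesn't qualify → Negative. (9,10): 9+10 = 19, fits → Positive. (9,1): 9+1 = 10, doesn't qualify → Negative.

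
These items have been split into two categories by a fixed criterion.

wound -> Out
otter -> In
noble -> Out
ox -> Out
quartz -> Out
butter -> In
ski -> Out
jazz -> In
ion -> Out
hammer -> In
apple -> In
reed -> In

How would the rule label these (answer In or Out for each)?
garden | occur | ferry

Rule: has a double letter. This holds for each 'In' example and fails for each 'Out' one.
garden — no doubled letter, hence Out.
occur — 'cc' doubled, hence In.
ferry — 'rr' doubled, hence In.

Out, In, In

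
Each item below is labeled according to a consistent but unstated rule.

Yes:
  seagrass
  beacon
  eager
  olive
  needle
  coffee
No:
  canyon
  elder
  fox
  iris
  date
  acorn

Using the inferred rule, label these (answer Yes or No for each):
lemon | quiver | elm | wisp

No, Yes, No, No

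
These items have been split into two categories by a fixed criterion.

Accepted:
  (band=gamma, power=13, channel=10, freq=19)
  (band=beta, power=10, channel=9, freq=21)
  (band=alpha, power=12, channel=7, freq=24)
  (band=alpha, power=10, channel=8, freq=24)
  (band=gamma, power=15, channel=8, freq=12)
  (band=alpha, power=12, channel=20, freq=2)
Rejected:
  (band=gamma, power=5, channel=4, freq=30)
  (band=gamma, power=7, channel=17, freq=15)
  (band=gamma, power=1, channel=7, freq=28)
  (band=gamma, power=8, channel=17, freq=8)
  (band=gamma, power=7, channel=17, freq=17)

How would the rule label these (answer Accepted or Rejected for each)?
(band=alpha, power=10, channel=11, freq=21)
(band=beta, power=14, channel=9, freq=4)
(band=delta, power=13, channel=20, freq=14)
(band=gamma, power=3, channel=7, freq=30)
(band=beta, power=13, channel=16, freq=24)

'Accepted' ⟺ power ≥ 10.
(band=alpha, power=10, channel=11, freq=21): power = 10, passes → Accepted. (band=beta, power=14, channel=9, freq=4): power = 14, passes → Accepted. (band=delta, power=13, channel=20, freq=14): power = 13, passes → Accepted. (band=gamma, power=3, channel=7, freq=30): power = 3, doesn't qualify → Rejected. (band=beta, power=13, channel=16, freq=24): power = 13, passes → Accepted.

Accepted, Accepted, Accepted, Rejected, Accepted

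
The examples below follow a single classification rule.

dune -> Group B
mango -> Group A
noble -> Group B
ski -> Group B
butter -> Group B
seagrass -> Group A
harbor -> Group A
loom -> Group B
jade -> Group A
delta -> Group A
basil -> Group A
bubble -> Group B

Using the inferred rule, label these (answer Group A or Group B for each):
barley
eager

The classifier is using: contains 'a'.
barley: has 'a', qualifies → Group A. eager: has 'a', qualifies → Group A.

Group A, Group A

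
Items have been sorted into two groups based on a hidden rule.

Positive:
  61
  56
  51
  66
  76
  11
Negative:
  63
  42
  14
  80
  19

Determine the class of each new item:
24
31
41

Negative, Positive, Positive

The pattern is that an item is 'Positive' exactly when: ≡ 1 (mod 5).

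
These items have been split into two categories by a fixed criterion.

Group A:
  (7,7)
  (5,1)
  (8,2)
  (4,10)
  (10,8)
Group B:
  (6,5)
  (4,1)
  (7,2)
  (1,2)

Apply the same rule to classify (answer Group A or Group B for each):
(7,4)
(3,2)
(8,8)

Group B, Group B, Group A

The simplest hypothesis consistent with all the labels is: sum is even.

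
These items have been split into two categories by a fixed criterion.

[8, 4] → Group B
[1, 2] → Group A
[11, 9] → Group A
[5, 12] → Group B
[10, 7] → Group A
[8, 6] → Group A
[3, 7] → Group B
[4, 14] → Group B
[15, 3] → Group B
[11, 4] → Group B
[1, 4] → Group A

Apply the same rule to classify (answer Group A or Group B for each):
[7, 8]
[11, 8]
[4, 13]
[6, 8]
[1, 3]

The rule appears to be: |first − second| ≤ 3.

Group A, Group A, Group B, Group A, Group A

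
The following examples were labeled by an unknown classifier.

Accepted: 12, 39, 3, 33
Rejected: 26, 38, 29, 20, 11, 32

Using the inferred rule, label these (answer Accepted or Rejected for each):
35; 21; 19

Rejected, Accepted, Rejected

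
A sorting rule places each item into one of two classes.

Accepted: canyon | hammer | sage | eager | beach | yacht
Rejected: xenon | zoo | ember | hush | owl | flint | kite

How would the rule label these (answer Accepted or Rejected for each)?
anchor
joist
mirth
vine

Accepted, Rejected, Rejected, Rejected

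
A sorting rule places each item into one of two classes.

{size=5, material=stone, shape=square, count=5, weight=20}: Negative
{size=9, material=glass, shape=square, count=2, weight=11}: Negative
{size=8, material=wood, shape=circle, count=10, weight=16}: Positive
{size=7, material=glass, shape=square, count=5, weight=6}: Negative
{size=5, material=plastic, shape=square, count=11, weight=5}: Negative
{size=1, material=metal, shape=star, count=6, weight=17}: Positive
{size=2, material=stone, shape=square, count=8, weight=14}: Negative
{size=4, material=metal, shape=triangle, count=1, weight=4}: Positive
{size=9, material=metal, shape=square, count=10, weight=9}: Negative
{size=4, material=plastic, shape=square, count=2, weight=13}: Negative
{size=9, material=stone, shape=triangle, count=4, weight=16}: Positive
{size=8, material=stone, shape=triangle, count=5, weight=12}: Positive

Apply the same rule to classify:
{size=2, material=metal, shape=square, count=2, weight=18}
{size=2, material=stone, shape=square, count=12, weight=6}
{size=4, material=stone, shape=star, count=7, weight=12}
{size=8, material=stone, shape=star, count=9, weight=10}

Rule: shape is not square. This holds for each 'Positive' example and fails for each 'Negative' one.
{size=2, material=metal, shape=square, count=2, weight=18}: shape is square — fails this test, so Negative.
{size=2, material=stone, shape=square, count=12, weight=6}: shape is square — fails this test, so Negative.
{size=4, material=stone, shape=star, count=7, weight=12}: shape is star — qualifies, so Positive.
{size=8, material=stone, shape=star, count=9, weight=10}: shape is star — qualifies, so Positive.

Negative, Negative, Positive, Positive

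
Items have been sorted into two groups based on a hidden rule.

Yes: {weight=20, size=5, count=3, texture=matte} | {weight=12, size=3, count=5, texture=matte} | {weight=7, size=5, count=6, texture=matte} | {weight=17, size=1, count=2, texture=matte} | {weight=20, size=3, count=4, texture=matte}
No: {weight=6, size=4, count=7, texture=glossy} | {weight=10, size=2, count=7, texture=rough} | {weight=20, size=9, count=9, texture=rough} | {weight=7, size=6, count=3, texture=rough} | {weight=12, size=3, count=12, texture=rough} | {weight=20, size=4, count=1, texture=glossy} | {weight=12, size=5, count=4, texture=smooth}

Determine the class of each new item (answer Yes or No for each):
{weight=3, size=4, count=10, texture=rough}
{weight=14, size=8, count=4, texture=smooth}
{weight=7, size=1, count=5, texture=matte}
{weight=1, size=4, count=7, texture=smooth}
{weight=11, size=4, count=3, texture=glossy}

No, No, Yes, No, No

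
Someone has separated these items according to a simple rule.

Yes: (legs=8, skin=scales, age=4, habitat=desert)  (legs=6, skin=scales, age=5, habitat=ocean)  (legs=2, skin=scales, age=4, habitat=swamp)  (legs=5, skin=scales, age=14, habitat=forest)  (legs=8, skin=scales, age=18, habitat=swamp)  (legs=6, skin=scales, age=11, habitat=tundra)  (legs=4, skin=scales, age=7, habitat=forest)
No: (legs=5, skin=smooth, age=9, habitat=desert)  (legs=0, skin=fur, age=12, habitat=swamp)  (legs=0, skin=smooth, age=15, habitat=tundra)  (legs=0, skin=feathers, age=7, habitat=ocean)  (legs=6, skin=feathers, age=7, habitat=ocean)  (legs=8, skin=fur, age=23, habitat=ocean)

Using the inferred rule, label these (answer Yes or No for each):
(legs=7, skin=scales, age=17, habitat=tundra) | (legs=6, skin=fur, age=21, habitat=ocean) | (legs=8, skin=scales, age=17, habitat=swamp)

Yes, No, Yes

All 'Yes' examples share one property — skin is scales — and every 'No' example lacks it.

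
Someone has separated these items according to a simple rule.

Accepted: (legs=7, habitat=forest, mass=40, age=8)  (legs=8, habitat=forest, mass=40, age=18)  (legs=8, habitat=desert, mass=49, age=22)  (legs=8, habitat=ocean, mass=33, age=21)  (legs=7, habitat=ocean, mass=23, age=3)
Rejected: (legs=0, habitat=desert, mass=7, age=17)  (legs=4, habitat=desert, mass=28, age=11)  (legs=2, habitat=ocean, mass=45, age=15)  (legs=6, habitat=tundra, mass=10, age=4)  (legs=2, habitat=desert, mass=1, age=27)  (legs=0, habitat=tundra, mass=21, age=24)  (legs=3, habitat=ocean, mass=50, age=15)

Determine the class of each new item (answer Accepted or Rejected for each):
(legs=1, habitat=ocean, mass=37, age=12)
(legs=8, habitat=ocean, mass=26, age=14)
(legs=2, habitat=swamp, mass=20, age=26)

The pattern is that an item is 'Accepted' exactly when: legs ≥ 7.
(legs=1, habitat=ocean, mass=37, age=12): Rejected (legs = 1).
(legs=8, habitat=ocean, mass=26, age=14): Accepted (legs = 8).
(legs=2, habitat=swamp, mass=20, age=26): Rejected (legs = 2).

Rejected, Accepted, Rejected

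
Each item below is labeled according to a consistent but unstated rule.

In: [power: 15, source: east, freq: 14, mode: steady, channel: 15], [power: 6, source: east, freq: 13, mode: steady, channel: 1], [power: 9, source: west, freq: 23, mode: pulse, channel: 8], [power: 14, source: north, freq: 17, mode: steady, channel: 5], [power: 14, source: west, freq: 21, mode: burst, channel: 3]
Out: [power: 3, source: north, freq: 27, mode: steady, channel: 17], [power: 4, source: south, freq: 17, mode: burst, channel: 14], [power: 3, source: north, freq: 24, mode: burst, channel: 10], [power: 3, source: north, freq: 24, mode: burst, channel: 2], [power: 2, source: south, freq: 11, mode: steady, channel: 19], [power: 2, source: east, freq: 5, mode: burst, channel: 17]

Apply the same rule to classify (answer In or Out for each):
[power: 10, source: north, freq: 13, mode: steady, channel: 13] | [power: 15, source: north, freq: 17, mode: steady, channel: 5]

A rule that fits every label: power ≥ 6 — true of each 'In' example, false of each 'Out' one.
[power: 10, source: north, freq: 13, mode: steady, channel: 13]: power = 10 — meets the rule, so In. [power: 15, source: north, freq: 17, mode: steady, channel: 5]: power = 15 — meets the rule, so In.

In, In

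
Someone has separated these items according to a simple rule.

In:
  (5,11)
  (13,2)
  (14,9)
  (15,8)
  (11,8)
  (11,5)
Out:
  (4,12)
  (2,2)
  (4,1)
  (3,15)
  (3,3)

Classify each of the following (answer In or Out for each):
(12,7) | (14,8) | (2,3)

In, In, Out

A rule that fits every label: first ≥ 5 — true of each 'In' example, false of each 'Out' one.
(12,7) → first 12 → In. (14,8) → first 14 → In. (2,3) → first 2 → Out.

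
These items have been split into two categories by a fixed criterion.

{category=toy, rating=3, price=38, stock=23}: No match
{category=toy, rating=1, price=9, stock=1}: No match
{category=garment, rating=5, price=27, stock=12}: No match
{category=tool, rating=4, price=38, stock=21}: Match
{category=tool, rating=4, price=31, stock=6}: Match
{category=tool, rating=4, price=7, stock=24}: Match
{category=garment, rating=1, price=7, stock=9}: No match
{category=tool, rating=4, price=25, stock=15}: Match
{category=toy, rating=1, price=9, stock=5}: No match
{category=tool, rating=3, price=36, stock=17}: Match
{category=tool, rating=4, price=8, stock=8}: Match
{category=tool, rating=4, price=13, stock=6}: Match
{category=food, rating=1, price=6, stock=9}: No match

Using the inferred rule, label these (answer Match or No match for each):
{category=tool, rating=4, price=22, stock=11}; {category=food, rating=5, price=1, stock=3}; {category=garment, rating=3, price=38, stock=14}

Comparing the two groups points to one rule — category is tool.
{category=tool, rating=4, price=22, stock=11}: Match (category is tool).
{category=food, rating=5, price=1, stock=3}: No match (category is food).
{category=garment, rating=3, price=38, stock=14}: No match (category is garment).

Match, No match, No match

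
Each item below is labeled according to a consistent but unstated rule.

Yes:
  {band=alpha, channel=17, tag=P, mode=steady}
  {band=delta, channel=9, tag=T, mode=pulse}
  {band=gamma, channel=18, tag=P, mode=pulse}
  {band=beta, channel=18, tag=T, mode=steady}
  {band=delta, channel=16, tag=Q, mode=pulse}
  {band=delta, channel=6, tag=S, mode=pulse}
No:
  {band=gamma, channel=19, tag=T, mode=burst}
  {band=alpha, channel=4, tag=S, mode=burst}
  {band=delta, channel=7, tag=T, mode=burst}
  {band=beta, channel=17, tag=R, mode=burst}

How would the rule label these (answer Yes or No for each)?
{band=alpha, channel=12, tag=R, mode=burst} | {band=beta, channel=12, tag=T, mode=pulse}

No, Yes

The rule appears to be: mode is not burst.
{band=alpha, channel=12, tag=R, mode=burst} → mode is burst → No. {band=beta, channel=12, tag=T, mode=pulse} → mode is pulse → Yes.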